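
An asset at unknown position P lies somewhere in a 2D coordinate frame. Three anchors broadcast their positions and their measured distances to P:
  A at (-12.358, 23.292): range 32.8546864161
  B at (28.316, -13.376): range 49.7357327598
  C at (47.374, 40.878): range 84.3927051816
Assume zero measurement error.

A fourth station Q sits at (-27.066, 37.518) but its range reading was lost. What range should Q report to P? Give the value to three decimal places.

46.256

eq1: (x + 12.358)² + (y − 23.292)² = 32.8546864161²
eq2: (x − 28.316)² + (y + 13.376)² = 49.7357327598²
eq3: (x − 47.374)² + (y − 40.878)² = 84.3927051816²
eq2−eq1, eq2−eq3 (x²,y² cancel):
  -81.348·x + 73.336·y = 1108.736890
  38.116·x + 108.508·y = -1713.892047
det = -81.348·108.508 − 73.336·38.116 = -11622.183760
x = (1108.736890·108.508 − 73.336·-1713.892047) / -11622.183760 = -21.166144
y = (-81.348·-1713.892047 − 1108.736890·38.116) / -11622.183760 = -8.359967
|P − Q| = √((-21.166144 − -27.066)² + (-8.359967 − 37.518)²) = 46.255769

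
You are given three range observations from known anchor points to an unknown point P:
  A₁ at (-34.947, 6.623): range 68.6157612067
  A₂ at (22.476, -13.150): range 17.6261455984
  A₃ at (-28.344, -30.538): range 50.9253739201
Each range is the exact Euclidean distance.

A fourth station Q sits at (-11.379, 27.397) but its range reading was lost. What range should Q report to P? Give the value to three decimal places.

eq1: (x + 34.947)² + (y − 6.623)² = 68.6157612067²
eq2: (x − 22.476)² + (y + 13.150)² = 17.6261455984²
eq3: (x + 28.344)² + (y + 30.538)² = 50.9253739201²
eq2−eq3, eq2−eq1 (x²,y² cancel):
  -101.640·x − 34.776·y = -1224.853996
  -114.846·x + 39.546·y = -3810.377815
det = -101.640·39.546 − -34.776·-114.846 = -8013.339936
x = (-1224.853996·39.546 − -34.776·-3810.377815) / -8013.339936 = 22.580819
y = (-101.640·-3810.377815 − -1224.853996·-114.846) / -8013.339936 = -30.775834
|P − Q| = √((22.580819 − -11.379)² + (-30.775834 − 27.397)²) = 67.359839

67.360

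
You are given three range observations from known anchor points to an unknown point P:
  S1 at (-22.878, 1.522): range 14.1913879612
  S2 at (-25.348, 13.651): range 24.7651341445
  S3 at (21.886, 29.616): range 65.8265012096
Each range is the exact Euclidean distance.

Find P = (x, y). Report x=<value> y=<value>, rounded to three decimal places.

x=-30.201 y=-10.634

eq1: (x + 22.878)² + (y − 1.522)² = 14.1913879612²
eq2: (x + 25.348)² + (y − 13.651)² = 24.7651341445²
eq3: (x − 21.886)² + (y − 29.616)² = 65.8265012096²
eq2−eq3, eq2−eq1 (x²,y² cancel):
  94.468·x + 31.930·y = -3192.582845
  4.940·x − 24.258·y = 108.764840
det = 94.468·-24.258 − 31.930·4.940 = -2449.338944
x = (-3192.582845·-24.258 − 31.930·108.764840) / -2449.338944 = -30.201134
y = (94.468·108.764840 − -3192.582845·4.940) / -2449.338944 = -10.633953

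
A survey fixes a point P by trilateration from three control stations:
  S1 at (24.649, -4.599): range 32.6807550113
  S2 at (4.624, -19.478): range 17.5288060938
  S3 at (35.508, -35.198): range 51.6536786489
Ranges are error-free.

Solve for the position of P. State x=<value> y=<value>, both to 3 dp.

x=-7.925 y=-7.239

eq1: (x − 24.649)² + (y + 4.599)² = 32.6807550113²
eq2: (x − 4.624)² + (y + 19.478)² = 17.5288060938²
eq3: (x − 35.508)² + (y + 35.198)² = 51.6536786489²
eq2−eq1, eq2−eq3 (x²,y² cancel):
  40.050·x + 29.758·y = -532.822563
  61.768·x − 31.440·y = -261.900067
det = 40.050·-31.440 − 29.758·61.768 = -3097.264144
x = (-532.822563·-31.440 − 29.758·-261.900067) / -3097.264144 = -7.924918
y = (40.050·-261.900067 − -532.822563·61.768) / -3097.264144 = -7.239385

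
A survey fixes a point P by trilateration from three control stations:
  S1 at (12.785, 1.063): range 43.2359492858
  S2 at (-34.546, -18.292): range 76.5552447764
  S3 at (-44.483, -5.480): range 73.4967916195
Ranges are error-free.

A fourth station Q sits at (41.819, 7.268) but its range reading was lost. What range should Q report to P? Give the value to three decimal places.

48.942

eq1: (x − 12.785)² + (y − 1.063)² = 43.2359492858²
eq2: (x + 34.546)² + (y + 18.292)² = 76.5552447764²
eq3: (x + 44.483)² + (y + 5.480)² = 73.4967916195²
eq1−eq2, eq1−eq3 (x²,y² cancel):
  -94.662·x − 38.710·y = -2627.921006
  -114.536·x − 13.086·y = -1688.249573
det = -94.662·-13.086 − -38.710·-114.536 = -3194.941628
x = (-2627.921006·-13.086 − -38.710·-1688.249573) / -3194.941628 = 9.691309
y = (-94.662·-1688.249573 − -2627.921006·-114.536) / -3194.941628 = 44.188125
|P − Q| = √((9.691309 − 41.819)² + (44.188125 − 7.268)²) = 48.941640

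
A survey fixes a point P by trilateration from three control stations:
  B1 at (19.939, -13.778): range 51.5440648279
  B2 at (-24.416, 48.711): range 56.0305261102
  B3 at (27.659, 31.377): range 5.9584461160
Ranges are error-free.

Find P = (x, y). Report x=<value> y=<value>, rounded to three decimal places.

eq1: (x − 19.939)² + (y + 13.778)² = 51.5440648279²
eq2: (x + 24.416)² + (y − 48.711)² = 56.0305261102²
eq3: (x − 27.659)² + (y − 31.377)² = 5.9584461160²
eq1−eq3, eq1−eq2 (x²,y² cancel):
  15.440·x + 90.310·y = 3783.426944
  -88.710·x + 124.978·y = 1898.876335
det = 15.440·124.978 − 90.310·-88.710 = 9941.060420
x = (3783.426944·124.978 − 90.310·1898.876335) / 9941.060420 = 30.314433
y = (15.440·1898.876335 − 3783.426944·-88.710) / 9941.060420 = 36.711019

x=30.314 y=36.711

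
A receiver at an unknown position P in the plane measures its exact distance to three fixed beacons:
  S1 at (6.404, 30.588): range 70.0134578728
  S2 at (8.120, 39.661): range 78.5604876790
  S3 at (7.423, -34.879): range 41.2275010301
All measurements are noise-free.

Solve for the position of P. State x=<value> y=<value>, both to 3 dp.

x=-33.088 y=-27.225

eq1: (x − 6.404)² + (y − 30.588)² = 70.0134578728²
eq2: (x − 8.120)² + (y − 39.661)² = 78.5604876790²
eq3: (x − 7.423)² + (y + 34.879)² = 41.2275010301²
eq2−eq3, eq2−eq1 (x²,y² cancel):
  -1.394·x − 149.080·y = 4104.759632
  -3.432·x − 18.146·y = 607.573580
det = -1.394·-18.146 − -149.080·-3.432 = -486.347036
x = (4104.759632·-18.146 − -149.080·607.573580) / -486.347036 = -33.087692
y = (-1.394·607.573580 − 4104.759632·-3.432) / -486.347036 = -27.224546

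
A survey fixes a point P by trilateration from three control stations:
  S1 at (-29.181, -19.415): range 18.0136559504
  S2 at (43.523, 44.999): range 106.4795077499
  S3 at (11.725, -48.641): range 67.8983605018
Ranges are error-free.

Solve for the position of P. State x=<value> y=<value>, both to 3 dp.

x=-45.924 y=-12.769

eq1: (x + 29.181)² + (y + 19.415)² = 18.0136559504²
eq2: (x − 43.523)² + (y − 44.999)² = 106.4795077499²
eq3: (x − 11.725)² + (y + 48.641)² = 67.8983605018²
eq1−eq3, eq1−eq2 (x²,y² cancel):
  81.812·x − 58.452·y = -3010.746038
  145.408·x + 128.828·y = -8322.705226
det = 81.812·128.828 − -58.452·145.408 = 19039.064752
x = (-3010.746038·128.828 − -58.452·-8322.705226) / 19039.064752 = -45.923850
y = (81.812·-8322.705226 − -3010.746038·145.408) / 19039.064752 = -12.769041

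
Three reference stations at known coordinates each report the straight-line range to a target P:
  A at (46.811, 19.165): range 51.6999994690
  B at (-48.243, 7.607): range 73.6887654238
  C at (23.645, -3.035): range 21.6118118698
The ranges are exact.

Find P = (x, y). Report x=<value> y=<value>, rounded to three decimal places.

eq1: (x − 46.811)² + (y − 19.165)² = 51.6999994690²
eq2: (x + 48.243)² + (y − 7.607)² = 73.6887654238²
eq3: (x − 23.645)² + (y + 3.035)² = 21.6118118698²
eq1−eq3, eq1−eq2 (x²,y² cancel):
  -46.332·x − 44.400·y = 215.549837
  -190.108·x − 23.116·y = -2930.457653
det = -46.332·-23.116 − -44.400·-190.108 = -7369.784688
x = (215.549837·-23.116 − -44.400·-2930.457653) / -7369.784688 = 18.330925
y = (-46.332·-2930.457653 − 215.549837·-190.108) / -7369.784688 = -23.983294

x=18.331 y=-23.983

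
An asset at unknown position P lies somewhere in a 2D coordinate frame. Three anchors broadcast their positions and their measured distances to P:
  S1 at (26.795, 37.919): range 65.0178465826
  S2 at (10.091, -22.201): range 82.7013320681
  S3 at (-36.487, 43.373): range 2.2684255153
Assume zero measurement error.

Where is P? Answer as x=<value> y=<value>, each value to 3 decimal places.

eq1: (x − 26.795)² + (y − 37.919)² = 65.0178465826²
eq2: (x − 10.091)² + (y + 22.201)² = 82.7013320681²
eq3: (x + 36.487)² + (y − 43.373)² = 2.2684255153²
eq3−eq2, eq3−eq1 (x²,y² cancel):
  93.156·x − 131.148·y = -9452.170188
  126.564·x − 10.908·y = -5278.870332
det = 93.156·-10.908 − -131.148·126.564 = 15582.469824
x = (-9452.170188·-10.908 − -131.148·-5278.870332) / 15582.469824 = -37.812299
y = (93.156·-5278.870332 − -9452.170188·126.564) / 15582.469824 = 45.214015

x=-37.812 y=45.214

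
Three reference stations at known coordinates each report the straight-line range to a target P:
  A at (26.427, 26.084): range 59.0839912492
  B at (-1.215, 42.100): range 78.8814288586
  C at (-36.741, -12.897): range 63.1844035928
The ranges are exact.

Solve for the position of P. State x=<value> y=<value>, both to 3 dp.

eq1: (x − 26.427)² + (y − 26.084)² = 59.0839912492²
eq2: (x + 1.215)² + (y − 42.100)² = 78.8814288586²
eq3: (x + 36.741)² + (y + 12.897)² = 63.1844035928²
eq2−eq3, eq2−eq1 (x²,y² cancel):
  -71.052·x − 109.994·y = 1972.358426
  55.284·x − 32.032·y = 2336.236957
det = -71.052·-32.032 − -109.994·55.284 = 8356.845960
x = (1972.358426·-32.032 − -109.994·2336.236957) / 8356.845960 = 23.189785
y = (-71.052·2336.236957 − 1972.358426·55.284) / 8356.845960 = -32.911241

x=23.190 y=-32.911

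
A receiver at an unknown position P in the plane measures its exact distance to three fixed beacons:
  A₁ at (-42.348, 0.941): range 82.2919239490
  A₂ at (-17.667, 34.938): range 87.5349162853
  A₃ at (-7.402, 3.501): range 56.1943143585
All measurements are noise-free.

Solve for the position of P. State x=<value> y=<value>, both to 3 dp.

x=29.826 y=-38.593

eq1: (x + 42.348)² + (y − 0.941)² = 82.2919239490²
eq2: (x + 17.667)² + (y − 34.938)² = 87.5349162853²
eq3: (x + 7.402)² + (y − 3.501)² = 56.1943143585²
eq1−eq3, eq1−eq2 (x²,y² cancel):
  69.892·x + 5.120·y = 1886.967801
  49.362·x + 67.994·y = -1151.852674
det = 69.892·67.994 − 5.120·49.362 = 4499.503208
x = (1886.967801·67.994 − 5.120·-1151.852674) / 4499.503208 = 29.825509
y = (69.892·-1151.852674 − 1886.967801·49.362) / 4499.503208 = -38.593103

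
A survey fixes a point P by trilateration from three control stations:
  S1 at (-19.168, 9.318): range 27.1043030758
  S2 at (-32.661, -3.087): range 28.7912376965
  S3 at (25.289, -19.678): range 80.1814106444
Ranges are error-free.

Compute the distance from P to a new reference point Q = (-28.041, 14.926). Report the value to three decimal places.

16.610

eq1: (x + 19.168)² + (y − 9.318)² = 27.1043030758²
eq2: (x + 32.661)² + (y + 3.087)² = 28.7912376965²
eq3: (x − 25.289)² + (y + 19.678)² = 80.1814106444²
eq1−eq2, eq1−eq3 (x²,y² cancel):
  -26.986·x − 24.810·y = 527.741019
  88.914·x − 57.992·y = -5121.895511
det = -26.986·-57.992 − -24.810·88.914 = 3770.928452
x = (527.741019·-57.992 − -24.810·-5121.895511) / 3770.928452 = -41.814367
y = (-26.986·-5121.895511 − 527.741019·88.914) / 3770.928452 = 24.210459
|P − Q| = √((-41.814367 − -28.041)² + (24.210459 − 14.926)²) = 16.610443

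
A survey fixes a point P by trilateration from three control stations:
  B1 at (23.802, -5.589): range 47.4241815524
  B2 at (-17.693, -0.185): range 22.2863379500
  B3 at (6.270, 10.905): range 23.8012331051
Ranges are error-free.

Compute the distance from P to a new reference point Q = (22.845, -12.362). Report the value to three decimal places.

eq1: (x − 23.802)² + (y + 5.589)² = 47.4241815524²
eq2: (x + 17.693)² + (y + 0.185)² = 22.2863379500²
eq3: (x − 6.270)² + (y − 10.905)² = 23.8012331051²
eq2−eq3, eq2−eq1 (x²,y² cancel):
  47.926·x + 22.180·y = -224.662387
  82.990·x − 10.808·y = -1467.676486
det = 47.926·-10.808 − 22.180·82.990 = -2358.702408
x = (-224.662387·-10.808 − 22.180·-1467.676486) / -2358.702408 = -14.830703
y = (47.926·-1467.676486 − -224.662387·82.990) / -2358.702408 = 21.916767
|P − Q| = √((-14.830703 − 22.845)² + (21.916767 − -12.362)²) = 50.936161

50.936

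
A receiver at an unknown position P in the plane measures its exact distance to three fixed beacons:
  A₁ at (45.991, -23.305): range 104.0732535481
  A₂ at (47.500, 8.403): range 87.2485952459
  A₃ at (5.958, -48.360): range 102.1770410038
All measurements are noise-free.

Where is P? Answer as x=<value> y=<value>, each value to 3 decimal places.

eq1: (x − 45.991)² + (y + 23.305)² = 104.0732535481²
eq2: (x − 47.500)² + (y − 8.403)² = 87.2485952459²
eq3: (x − 5.958)² + (y + 48.360)² = 102.1770410038²
eq1−eq3, eq1−eq2 (x²,y² cancel):
  -80.066·x − 50.110·y = 106.986654
  3.018·x + 63.416·y = 2887.490035
det = -80.066·63.416 − -50.110·3.018 = -4926.233476
x = (106.986654·63.416 − -50.110·2887.490035) / -4926.233476 = -30.749008
y = (-80.066·2887.490035 − 106.986654·3.018) / -4926.233476 = 46.995877

x=-30.749 y=46.996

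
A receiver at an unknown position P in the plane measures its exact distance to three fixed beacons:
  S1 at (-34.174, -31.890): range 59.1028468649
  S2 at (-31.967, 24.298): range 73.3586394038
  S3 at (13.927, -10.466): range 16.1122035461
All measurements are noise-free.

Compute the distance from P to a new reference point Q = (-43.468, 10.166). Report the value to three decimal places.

eq1: (x + 34.174)² + (y + 31.890)² = 59.1028468649²
eq2: (x + 31.967)² + (y − 24.298)² = 73.3586394038²
eq3: (x − 13.927)² + (y + 10.466)² = 16.1122035461²
eq1−eq3, eq1−eq2 (x²,y² cancel):
  96.202·x + 42.848·y = 1352.207513
  4.414·x + 112.376·y = -2460.895951
det = 96.202·112.376 − 42.848·4.414 = 10621.664880
x = (1352.207513·112.376 − 42.848·-2460.895951) / 10621.664880 = 24.233502
y = (96.202·-2460.895951 − 1352.207513·4.414) / 10621.664880 = -22.850632
|P − Q| = √((24.233502 − -43.468)² + (-22.850632 − 10.166)²) = 75.323246

75.323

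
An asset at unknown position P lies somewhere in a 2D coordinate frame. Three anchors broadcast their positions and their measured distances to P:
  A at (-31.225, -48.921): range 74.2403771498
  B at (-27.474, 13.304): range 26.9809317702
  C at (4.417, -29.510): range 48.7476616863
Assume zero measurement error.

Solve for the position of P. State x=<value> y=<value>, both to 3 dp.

x=-1.085 y=18.926

eq1: (x + 31.225)² + (y + 48.921)² = 74.2403771498²
eq2: (x + 27.474)² + (y − 13.304)² = 26.9809317702²
eq3: (x − 4.417)² + (y + 29.510)² = 48.7476616863²
eq2−eq3, eq2−eq1 (x²,y² cancel):
  63.782·x − 85.628·y = -1689.830944
  -7.502·x − 124.450·y = -2347.215146
det = 63.782·-124.450 − -85.628·-7.502 = -8580.051156
x = (-1689.830944·-124.450 − -85.628·-2347.215146) / -8580.051156 = -1.085322
y = (63.782·-2347.215146 − -1689.830944·-7.502) / -8580.051156 = 18.926133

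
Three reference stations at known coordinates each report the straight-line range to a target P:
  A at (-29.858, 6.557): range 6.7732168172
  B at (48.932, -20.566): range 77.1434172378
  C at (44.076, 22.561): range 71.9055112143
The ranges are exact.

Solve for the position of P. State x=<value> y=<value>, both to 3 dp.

eq1: (x + 29.858)² + (y − 6.557)² = 6.7732168172²
eq2: (x − 48.932)² + (y + 20.566)² = 77.1434172378²
eq3: (x − 44.076)² + (y − 22.561)² = 71.9055112143²
eq2−eq1, eq2−eq3 (x²,y² cancel):
  -157.580·x + 54.246·y = 4022.423790
  -9.712·x + 86.254·y = 415.095797
det = -157.580·86.254 − 54.246·-9.712 = -13065.068168
x = (4022.423790·86.254 − 54.246·415.095797) / -13065.068168 = -24.832083
y = (-157.580·415.095797 − 4022.423790·-9.712) / -13065.068168 = 2.016447

x=-24.832 y=2.016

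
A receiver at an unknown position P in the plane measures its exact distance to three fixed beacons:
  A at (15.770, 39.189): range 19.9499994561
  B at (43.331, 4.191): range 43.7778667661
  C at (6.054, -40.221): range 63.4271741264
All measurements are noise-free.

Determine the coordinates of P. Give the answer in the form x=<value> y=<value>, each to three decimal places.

eq1: (x − 15.770)² + (y − 39.189)² = 19.9499994561²
eq2: (x − 43.331)² + (y − 4.191)² = 43.7778667661²
eq3: (x − 6.054)² + (y + 40.221)² = 63.4271741264²
eq2−eq1, eq2−eq3 (x²,y² cancel):
  -55.122·x + 69.996·y = 1407.829719
  -74.554·x − 88.824·y = -2347.265084
det = -55.122·-88.824 − 69.996·-74.554 = 10114.638312
x = (1407.829719·-88.824 − 69.996·-2347.265084) / 10114.638312 = 3.880524
y = (-55.122·-2347.265084 − 1407.829719·-74.554) / 10114.638312 = 23.168924

x=3.881 y=23.169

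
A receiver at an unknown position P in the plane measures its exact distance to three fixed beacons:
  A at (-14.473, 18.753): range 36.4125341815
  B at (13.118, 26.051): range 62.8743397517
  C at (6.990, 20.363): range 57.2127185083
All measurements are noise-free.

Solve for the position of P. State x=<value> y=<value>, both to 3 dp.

eq1: (x + 14.473)² + (y − 18.753)² = 36.4125341815²
eq2: (x − 13.118)² + (y − 26.051)² = 62.8743397517²
eq3: (x − 6.990)² + (y − 20.363)² = 57.2127185083²
eq1−eq2, eq1−eq3 (x²,y² cancel):
  55.182·x + 14.596·y = -2337.716167
  42.926·x + 3.220·y = -2045.053383
det = 55.182·3.220 − 14.596·42.926 = -448.861856
x = (-2337.716167·3.220 − 14.596·-2045.053383) / -448.861856 = -49.730564
y = (55.182·-2045.053383 − -2337.716167·42.926) / -448.861856 = 27.851178

x=-49.731 y=27.851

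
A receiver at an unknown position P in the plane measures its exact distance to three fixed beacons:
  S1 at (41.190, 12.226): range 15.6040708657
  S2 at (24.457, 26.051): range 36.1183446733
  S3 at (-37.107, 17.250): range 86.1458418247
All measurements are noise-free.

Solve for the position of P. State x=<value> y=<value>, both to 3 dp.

eq1: (x − 41.190)² + (y − 12.226)² = 15.6040708657²
eq2: (x − 24.457)² + (y − 26.051)² = 36.1183446733²
eq3: (x + 37.107)² + (y − 17.250)² = 86.1458418247²
eq3−eq1, eq3−eq2 (x²,y² cancel):
  156.594·x − 10.048·y = 7349.218263
  123.128·x + 17.602·y = 5718.878743
det = 156.594·17.602 − -10.048·123.128 = 3993.557732
x = (7349.218263·17.602 − -10.048·5718.878743) / 3993.557732 = 46.781403
y = (156.594·5718.878743 − 7349.218263·123.128) / 3993.557732 = -2.341884

x=46.781 y=-2.342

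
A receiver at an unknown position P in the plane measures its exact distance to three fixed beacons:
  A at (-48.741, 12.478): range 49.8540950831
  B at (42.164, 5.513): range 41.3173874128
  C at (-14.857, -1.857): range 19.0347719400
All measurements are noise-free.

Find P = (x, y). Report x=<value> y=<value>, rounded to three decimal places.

x=0.971 y=8.716

eq1: (x + 48.741)² + (y − 12.478)² = 49.8540950831²
eq2: (x − 42.164)² + (y − 5.513)² = 41.3173874128²
eq3: (x + 14.857)² + (y + 1.857)² = 19.0347719400²
eq2−eq1, eq2−eq3 (x²,y² cancel):
  -181.810·x + 13.930·y = -55.114794
  -114.042·x − 14.740·y = -239.213207
det = -181.810·-14.740 − 13.930·-114.042 = 4268.484460
x = (-55.114794·-14.740 − 13.930·-239.213207) / 4268.484460 = 0.970984
y = (-181.810·-239.213207 − -55.114794·-114.042) / 4268.484460 = 8.716431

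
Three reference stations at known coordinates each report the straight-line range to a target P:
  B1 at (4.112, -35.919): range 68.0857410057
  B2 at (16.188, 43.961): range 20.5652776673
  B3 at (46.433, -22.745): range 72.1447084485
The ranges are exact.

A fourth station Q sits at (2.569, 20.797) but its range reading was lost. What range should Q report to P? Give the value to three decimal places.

eq1: (x − 4.112)² + (y + 35.919)² = 68.0857410057²
eq2: (x − 16.188)² + (y − 43.961)² = 20.5652776673²
eq3: (x − 46.433)² + (y + 22.745)² = 72.1447084485²
eq2−eq1, eq2−eq3 (x²,y² cancel):
  -24.152·x − 159.760·y = -5100.275243
  60.490·x − 133.412·y = -4303.190663
det = -24.152·-133.412 − -159.760·60.490 = 12886.049024
x = (-5100.275243·-133.412 − -159.760·-4303.190663) / 12886.049024 = -0.546313
y = (-24.152·-4303.190663 − -5100.275243·60.490) / 12886.049024 = 32.007197
|P − Q| = √((-0.546313 − 2.569)² + (32.007197 − 20.797)²) = 11.635020

11.635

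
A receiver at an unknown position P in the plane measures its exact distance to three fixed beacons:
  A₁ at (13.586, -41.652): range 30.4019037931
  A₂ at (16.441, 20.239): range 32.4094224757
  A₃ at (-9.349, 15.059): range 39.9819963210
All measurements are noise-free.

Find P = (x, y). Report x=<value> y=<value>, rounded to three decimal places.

eq1: (x − 13.586)² + (y + 41.652)² = 30.4019037931²
eq2: (x − 16.441)² + (y − 20.239)² = 32.4094224757²
eq3: (x + 9.349)² + (y − 15.059)² = 39.9819963210²
eq1−eq3, eq1−eq2 (x²,y² cancel):
  -45.870·x + 113.422·y = -2279.575494
  5.710·x + 123.782·y = -1365.639809
det = -45.870·123.782 − 113.422·5.710 = -6325.519960
x = (-2279.575494·123.782 − 113.422·-1365.639809) / -6325.519960 = 20.121163
y = (-45.870·-1365.639809 − -2279.575494·5.710) / -6325.519960 = -11.960799

x=20.121 y=-11.961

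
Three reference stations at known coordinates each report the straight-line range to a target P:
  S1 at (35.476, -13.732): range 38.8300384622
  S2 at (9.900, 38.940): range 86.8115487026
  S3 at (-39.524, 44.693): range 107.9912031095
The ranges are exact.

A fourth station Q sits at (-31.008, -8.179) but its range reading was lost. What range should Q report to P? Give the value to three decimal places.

61.759

eq1: (x − 35.476)² + (y + 13.732)² = 38.8300384622²
eq2: (x − 9.900)² + (y − 38.940)² = 86.8115487026²
eq3: (x + 39.524)² + (y − 44.693)² = 107.9912031095²
eq3−eq2, eq3−eq1 (x²,y² cancel):
  98.848·x − 11.506·y = 2180.577736
  150.000·x − 116.850·y = 8041.831637
det = 98.848·-116.850 − -11.506·150.000 = -9824.488800
x = (2180.577736·-116.850 − -11.506·8041.831637) / -9824.488800 = 16.517011
y = (98.848·8041.831637 − 2180.577736·150.000) / -9824.488800 = -47.618998
|P − Q| = √((16.517011 − -31.008)² + (-47.618998 − -8.179)²) = 61.758725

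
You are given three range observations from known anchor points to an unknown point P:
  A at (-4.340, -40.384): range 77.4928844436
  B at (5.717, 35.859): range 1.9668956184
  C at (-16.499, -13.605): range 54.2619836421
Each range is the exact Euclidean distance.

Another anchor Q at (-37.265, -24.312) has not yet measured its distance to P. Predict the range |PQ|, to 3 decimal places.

eq1: (x + 4.340)² + (y + 40.384)² = 77.4928844436²
eq2: (x − 5.717)² + (y − 35.859)² = 1.9668956184²
eq3: (x + 16.499)² + (y + 13.605)² = 54.2619836421²
eq3−eq2, eq3−eq1 (x²,y² cancel):
  44.432·x + 98.928·y = 3801.733134
  24.318·x − 53.558·y = -1868.394241
det = 44.432·-53.558 − 98.928·24.318 = -4785.420160
x = (3801.733134·-53.558 − 98.928·-1868.394241) / -4785.420160 = 3.923734
y = (44.432·-1868.394241 − 3801.733134·24.318) / -4785.420160 = 36.667008
|P − Q| = √((3.923734 − -37.265)² + (36.667008 − -24.312)²) = 73.586352

73.586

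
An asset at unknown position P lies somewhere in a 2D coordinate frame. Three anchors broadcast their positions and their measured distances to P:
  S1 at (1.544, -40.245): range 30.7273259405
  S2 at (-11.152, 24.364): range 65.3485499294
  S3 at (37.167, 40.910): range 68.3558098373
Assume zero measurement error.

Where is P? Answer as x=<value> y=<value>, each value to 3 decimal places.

x=29.264 y=-26.987

eq1: (x − 1.544)² + (y + 40.245)² = 30.7273259405²
eq2: (x + 11.152)² + (y − 24.364)² = 65.3485499294²
eq3: (x − 37.167)² + (y − 40.910)² = 68.3558098373²
eq1−eq3, eq1−eq2 (x²,y² cancel):
  71.246·x + 162.310·y = -2295.378151
  -25.392·x + 129.218·y = -4230.336779
det = 71.246·129.218 − 162.310·-25.392 = 13327.641148
x = (-2295.378151·129.218 − 162.310·-4230.336779) / 13327.641148 = 29.264127
y = (71.246·-4230.336779 − -2295.378151·-25.392) / 13327.641148 = -26.987433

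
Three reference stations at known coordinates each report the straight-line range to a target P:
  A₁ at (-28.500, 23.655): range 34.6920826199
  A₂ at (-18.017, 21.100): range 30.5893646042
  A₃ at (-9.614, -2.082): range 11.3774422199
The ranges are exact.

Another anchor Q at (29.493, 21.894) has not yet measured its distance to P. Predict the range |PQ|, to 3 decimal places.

eq1: (x + 28.500)² + (y − 23.655)² = 34.6920826199²
eq2: (x + 18.017)² + (y − 21.100)² = 30.5893646042²
eq3: (x + 9.614)² + (y + 2.082)² = 11.3774422199²
eq2−eq3, eq2−eq1 (x²,y² cancel):
  16.806·x − 46.364·y = 133.204466
  -20.966·x + 5.110·y = 334.155366
det = 16.806·5.110 − -46.364·-20.966 = -886.188964
x = (133.204466·5.110 − -46.364·334.155366) / -886.188964 = -18.250571
y = (16.806·334.155366 − 133.204466·-20.966) / -886.188964 = -9.488473
|P − Q| = √((-18.250571 − 29.493)² + (-9.488473 − 21.894)²) = 57.134124

57.134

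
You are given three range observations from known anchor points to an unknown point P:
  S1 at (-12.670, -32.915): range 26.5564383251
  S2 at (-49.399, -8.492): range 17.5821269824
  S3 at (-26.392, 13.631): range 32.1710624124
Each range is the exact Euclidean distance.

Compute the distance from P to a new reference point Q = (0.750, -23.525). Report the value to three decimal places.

eq1: (x + 12.670)² + (y + 32.915)² = 26.5564383251²
eq2: (x + 49.399)² + (y + 8.492)² = 17.5821269824²
eq3: (x + 26.392)² + (y − 13.631)² = 32.1710624124²
eq3−eq2, eq3−eq1 (x²,y² cancel):
  -46.014·x − 44.246·y = 2355.879508
  27.444·x − 93.092·y = 691.317140
det = -46.014·-93.092 − -44.246·27.444 = 5497.822512
x = (2355.879508·-93.092 − -44.246·691.317140) / 5497.822512 = -34.327321
y = (-46.014·691.317140 − 2355.879508·27.444) / 5497.822512 = -17.546042
|P − Q| = √((-34.327321 − 0.750)² + (-17.546042 − -23.525)²) = 35.583232

35.583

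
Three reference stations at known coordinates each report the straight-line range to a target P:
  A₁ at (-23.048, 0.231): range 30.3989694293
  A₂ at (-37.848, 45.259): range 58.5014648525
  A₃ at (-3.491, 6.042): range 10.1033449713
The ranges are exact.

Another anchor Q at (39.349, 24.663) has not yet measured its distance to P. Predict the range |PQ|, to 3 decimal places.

37.175

eq1: (x + 23.048)² + (y − 0.231)² = 30.3989694293²
eq2: (x + 37.848)² + (y − 45.259)² = 58.5014648525²
eq3: (x + 3.491)² + (y − 6.042)² = 10.1033449713²
eq2−eq3, eq2−eq1 (x²,y² cancel):
  68.714·x − 78.434·y = -111.811530
  29.600·x − 90.056·y = -451.260472
det = 68.714·-90.056 − -78.434·29.600 = -3866.461584
x = (-111.811530·-90.056 − -78.434·-451.260472) / -3866.461584 = 6.549881
y = (68.714·-451.260472 − -111.811530·29.600) / -3866.461584 = 7.163731
|P − Q| = √((6.549881 − 39.349)² + (7.163731 − 24.663)²) = 37.175349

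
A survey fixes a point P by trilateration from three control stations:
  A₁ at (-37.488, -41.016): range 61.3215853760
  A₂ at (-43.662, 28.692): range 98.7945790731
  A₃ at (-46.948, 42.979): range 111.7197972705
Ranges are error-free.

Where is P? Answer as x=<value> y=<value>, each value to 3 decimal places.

x=23.783 y=-43.499

eq1: (x + 37.488)² + (y + 41.016)² = 61.3215853760²
eq2: (x + 43.662)² + (y − 28.692)² = 98.7945790731²
eq3: (x + 46.948)² + (y − 42.979)² = 111.7197972705²
eq1−eq3, eq1−eq2 (x²,y² cancel):
  -18.920·x + 167.990·y = -7757.329524
  -12.348·x + 139.416·y = -6358.093313
det = -18.920·139.416 − 167.990·-12.348 = -563.410200
x = (-7757.329524·139.416 − 167.990·-6358.093313) / -563.410200 = 23.783306
y = (-18.920·-6358.093313 − -7757.329524·-12.348) / -563.410200 = -43.498716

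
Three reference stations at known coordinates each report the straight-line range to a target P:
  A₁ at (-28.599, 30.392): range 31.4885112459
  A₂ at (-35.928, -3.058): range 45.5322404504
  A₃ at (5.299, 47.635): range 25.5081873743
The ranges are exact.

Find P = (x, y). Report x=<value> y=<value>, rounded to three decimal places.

eq1: (x + 28.599)² + (y − 30.392)² = 31.4885112459²
eq2: (x + 35.928)² + (y + 3.058)² = 45.5322404504²
eq3: (x − 5.299)² + (y − 47.635)² = 25.5081873743²
eq2−eq1, eq2−eq3 (x²,y² cancel):
  14.658·x + 66.900·y = 1523.062497
  82.454·x + 101.386·y = 2419.517375
det = 14.658·101.386 − 66.900·82.454 = -4030.056612
x = (1523.062497·101.386 − 66.900·2419.517375) / -4030.056612 = 1.848237
y = (14.658·2419.517375 − 1523.062497·82.454) / -4030.056612 = 22.361301

x=1.848 y=22.361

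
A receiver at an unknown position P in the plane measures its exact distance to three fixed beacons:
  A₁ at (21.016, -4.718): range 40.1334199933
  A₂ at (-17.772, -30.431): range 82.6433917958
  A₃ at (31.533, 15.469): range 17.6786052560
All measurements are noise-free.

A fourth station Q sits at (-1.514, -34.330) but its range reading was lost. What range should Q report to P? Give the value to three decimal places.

eq1: (x − 21.016)² + (y + 4.718)² = 40.1334199933²
eq2: (x + 17.772)² + (y + 30.431)² = 82.6433917958²
eq3: (x − 31.533)² + (y − 15.469)² = 17.6786052560²
eq3−eq1, eq3−eq2 (x²,y² cancel):
  -21.034·x − 40.374·y = -2067.846587
  -98.610·x − 91.800·y = -6509.127429
det = -21.034·-91.800 − -40.374·-98.610 = -2050.358940
x = (-2067.846587·-91.800 − -40.374·-6509.127429) / -2050.358940 = 35.589473
y = (-21.034·-6509.127429 − -2067.846587·-98.610) / -2050.358940 = 32.675920
|P − Q| = √((35.589473 − -1.514)² + (32.675920 − -34.330)²) = 76.592827

76.593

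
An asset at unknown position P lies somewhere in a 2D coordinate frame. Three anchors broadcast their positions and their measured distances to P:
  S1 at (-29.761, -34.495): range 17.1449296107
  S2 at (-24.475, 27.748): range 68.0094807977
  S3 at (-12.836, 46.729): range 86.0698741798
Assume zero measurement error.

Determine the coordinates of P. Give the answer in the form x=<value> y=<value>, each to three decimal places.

x=-13.315 y=-39.340

eq1: (x + 29.761)² + (y + 34.495)² = 17.1449296107²
eq2: (x + 24.475)² + (y − 27.748)² = 68.0094807977²
eq3: (x + 12.836)² + (y − 46.729)² = 86.0698741798²
eq3−eq1, eq3−eq2 (x²,y² cancel):
  -33.850·x − 162.448·y = 6841.334439
  -23.278·x − 37.962·y = 1803.348555
det = -33.850·-37.962 − -162.448·-23.278 = -2496.450844
x = (6841.334439·-37.962 − -162.448·1803.348555) / -2496.450844 = -13.314754
y = (-33.850·1803.348555 − 6841.334439·-23.278) / -2496.450844 = -39.339543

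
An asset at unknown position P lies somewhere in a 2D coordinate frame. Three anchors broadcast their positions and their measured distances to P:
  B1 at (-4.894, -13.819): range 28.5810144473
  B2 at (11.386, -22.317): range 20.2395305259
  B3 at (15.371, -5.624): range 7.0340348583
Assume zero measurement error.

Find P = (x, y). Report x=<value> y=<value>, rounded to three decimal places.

x=22.399 y=-5.336

eq1: (x + 4.894)² + (y + 13.819)² = 28.5810144473²
eq2: (x − 11.386)² + (y + 22.317)² = 20.2395305259²
eq3: (x − 15.371)² + (y + 5.624)² = 7.0340348583²
eq2−eq1, eq2−eq3 (x²,y² cancel):
  -32.560·x + 16.996·y = -820.009279
  7.970·x + 33.386·y = 0.368482
det = -32.560·33.386 − 16.996·7.970 = -1222.506280
x = (-820.009279·33.386 − 16.996·0.368482) / -1222.506280 = 22.399143
y = (-32.560·0.368482 − -820.009279·7.970) / -1222.506280 = -5.336149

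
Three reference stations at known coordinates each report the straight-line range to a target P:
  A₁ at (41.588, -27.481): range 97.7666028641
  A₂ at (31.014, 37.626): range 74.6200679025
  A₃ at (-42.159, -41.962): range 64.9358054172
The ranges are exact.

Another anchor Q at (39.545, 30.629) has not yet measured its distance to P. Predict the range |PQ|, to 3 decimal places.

82.056

eq1: (x − 41.588)² + (y + 27.481)² = 97.7666028641²
eq2: (x − 31.014)² + (y − 37.626)² = 74.6200679025²
eq3: (x + 42.159)² + (y + 41.962)² = 64.9358054172²
eq1−eq3, eq1−eq2 (x²,y² cancel):
  -167.494·x − 28.962·y = 6395.073430
  -21.148·x + 130.214·y = 3882.971069
det = -167.494·130.214 − -28.962·-21.148 = -22422.552092
x = (6395.073430·130.214 − -28.962·3882.971069) / -22422.552092 = -42.153395
y = (-167.494·3882.971069 − 6395.073430·-21.148) / -22422.552092 = 22.973805
|P − Q| = √((-42.153395 − 39.545)² + (22.973805 − 30.629)²) = 82.056260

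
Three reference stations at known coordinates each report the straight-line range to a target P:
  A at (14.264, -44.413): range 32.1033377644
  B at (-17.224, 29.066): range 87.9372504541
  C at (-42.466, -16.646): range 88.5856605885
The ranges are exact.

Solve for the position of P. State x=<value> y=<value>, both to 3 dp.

x=44.485 y=-33.583

eq1: (x − 14.264)² + (y + 44.413)² = 32.1033377644²
eq2: (x + 17.224)² + (y − 29.066)² = 87.9372504541²
eq3: (x + 42.466)² + (y + 16.646)² = 88.5856605885²
eq3−eq2, eq3−eq1 (x²,y² cancel):
  50.484·x + 91.424·y = -824.492696
  113.460·x − 55.534·y = 6912.320759
det = 50.484·-55.534 − 91.424·113.460 = -13176.545496
x = (-824.492696·-55.534 − 91.424·6912.320759) / -13176.545496 = 44.485456
y = (50.484·6912.320759 − -824.492696·113.460) / -13176.545496 = -33.583047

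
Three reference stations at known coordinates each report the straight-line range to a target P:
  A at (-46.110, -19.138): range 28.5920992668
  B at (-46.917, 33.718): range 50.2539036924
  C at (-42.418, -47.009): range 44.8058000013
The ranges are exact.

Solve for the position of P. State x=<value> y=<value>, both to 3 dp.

eq1: (x + 46.110)² + (y + 19.138)² = 28.5920992668²
eq2: (x + 46.917)² + (y − 33.718)² = 50.2539036924²
eq3: (x + 42.418)² + (y + 47.009)² = 44.8058000013²
eq3−eq2, eq3−eq1 (x²,y² cancel):
  -8.998·x + 161.454·y = -1188.919515
  -7.384·x + 55.742·y = -326.686088
det = -8.998·55.742 − 161.454·-7.384 = 690.609820
x = (-1188.919515·55.742 − 161.454·-326.686088) / 690.609820 = -19.588450
y = (-8.998·-326.686088 − -1188.919515·-7.384) / 690.609820 = -8.455513

x=-19.588 y=-8.456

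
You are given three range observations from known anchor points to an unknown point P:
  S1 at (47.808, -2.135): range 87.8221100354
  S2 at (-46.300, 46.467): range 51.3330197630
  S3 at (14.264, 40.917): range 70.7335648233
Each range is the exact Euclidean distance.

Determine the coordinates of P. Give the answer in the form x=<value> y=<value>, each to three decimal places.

x=-39.983 y=-4.476

eq1: (x − 47.808)² + (y + 2.135)² = 87.8221100354²
eq2: (x + 46.300)² + (y − 46.467)² = 51.3330197630²
eq3: (x − 14.264)² + (y − 40.917)² = 70.7335648233²
eq1−eq3, eq1−eq2 (x²,y² cancel):
  -67.088·x + 86.104·y = 2296.985314
  -188.216·x + 97.204·y = 7090.353093
det = -67.088·97.204 − 86.104·-188.216 = 9684.928512
x = (2296.985314·97.204 − 86.104·7090.353093) / 9684.928512 = -39.982908
y = (-67.088·7090.353093 − 2296.985314·-188.216) / 9684.928512 = -4.475843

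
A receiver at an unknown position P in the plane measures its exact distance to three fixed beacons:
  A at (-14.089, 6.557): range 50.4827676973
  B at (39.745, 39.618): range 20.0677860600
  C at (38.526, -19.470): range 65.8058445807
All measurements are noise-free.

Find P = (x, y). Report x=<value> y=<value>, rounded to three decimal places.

x=20.097 y=43.703

eq1: (x + 14.089)² + (y − 6.557)² = 50.4827676973²
eq2: (x − 39.745)² + (y − 39.618)² = 20.0677860600²
eq3: (x − 38.526)² + (y + 19.470)² = 65.8058445807²
eq2−eq1, eq2−eq3 (x²,y² cancel):
  -107.668·x − 66.122·y = -5053.550576
  -2.438·x − 118.176·y = -5213.610517
det = -107.668·-118.176 − -66.122·-2.438 = 12562.568132
x = (-5053.550576·-118.176 − -66.122·-5213.610517) / 12562.568132 = 20.097327
y = (-107.668·-5213.610517 − -5053.550576·-2.438) / 12562.568132 = 43.702725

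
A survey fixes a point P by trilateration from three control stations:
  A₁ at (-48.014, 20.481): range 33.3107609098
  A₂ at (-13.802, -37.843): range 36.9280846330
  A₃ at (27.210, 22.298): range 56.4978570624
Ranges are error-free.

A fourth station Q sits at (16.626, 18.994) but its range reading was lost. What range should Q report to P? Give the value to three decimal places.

45.559

eq1: (x + 48.014)² + (y − 20.481)² = 33.3107609098²
eq2: (x + 13.802)² + (y + 37.843)² = 36.9280846330²
eq3: (x − 27.210)² + (y − 22.298)² = 56.4978570624²
eq1−eq2, eq1−eq3 (x²,y² cancel):
  68.424·x − 116.648·y = -1356.304346
  150.448·x + 3.634·y = -3569.631713
det = 68.424·3.634 − -116.648·150.448 = 17798.111120
x = (-1356.304346·3.634 − -116.648·-3569.631713) / 17798.111120 = -23.672131
y = (68.424·-3569.631713 − -1356.304346·150.448) / 17798.111120 = -2.258397
|P − Q| = √((-23.672131 − 16.626)² + (-2.258397 − 18.994)²) = 45.558794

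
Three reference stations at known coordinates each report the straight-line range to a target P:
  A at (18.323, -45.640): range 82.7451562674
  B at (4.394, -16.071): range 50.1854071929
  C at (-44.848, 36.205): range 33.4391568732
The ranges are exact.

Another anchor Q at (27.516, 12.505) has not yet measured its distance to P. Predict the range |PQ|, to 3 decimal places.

43.595

eq1: (x − 18.323)² + (y + 45.640)² = 82.7451562674²
eq2: (x − 4.394)² + (y + 16.071)² = 50.1854071929²
eq3: (x + 44.848)² + (y − 36.205)² = 33.4391568732²
eq3−eq2, eq3−eq1 (x²,y² cancel):
  98.484·x − 104.552·y = -4444.958735
  126.342·x − 163.690·y = -6631.986873
det = 98.484·-163.690 − -104.552·126.342 = -2911.537176
x = (-4444.958735·-163.690 − -104.552·-6631.986873) / -2911.537176 = -11.749053
y = (98.484·-6631.986873 − -4444.958735·126.342) / -2911.537176 = 31.447175
|P − Q| = √((-11.749053 − 27.516)² + (31.447175 − 12.505)²) = 43.595302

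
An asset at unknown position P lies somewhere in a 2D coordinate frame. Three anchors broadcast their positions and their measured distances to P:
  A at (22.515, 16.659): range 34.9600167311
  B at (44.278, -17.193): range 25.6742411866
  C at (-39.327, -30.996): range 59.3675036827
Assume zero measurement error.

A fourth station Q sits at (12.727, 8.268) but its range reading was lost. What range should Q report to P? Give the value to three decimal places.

eq1: (x − 22.515)² + (y − 16.659)² = 34.9600167311²
eq2: (x − 44.278)² + (y + 17.193)² = 25.6742411866²
eq3: (x + 39.327)² + (y + 30.996)² = 59.3675036827²
eq3−eq2, eq3−eq1 (x²,y² cancel):
  167.210·x + 27.606·y = 2614.109421
  123.684·x + 95.310·y = 579.380285
det = 167.210·95.310 − 27.606·123.684 = 12522.364596
x = (2614.109421·95.310 − 27.606·579.380285) / 12522.364596 = 18.619199
y = (167.210·579.380285 − 2614.109421·123.684) / 12522.364596 = -18.083273
|P − Q| = √((18.619199 − 12.727)² + (-18.083273 − 8.268)²) = 27.001992

27.002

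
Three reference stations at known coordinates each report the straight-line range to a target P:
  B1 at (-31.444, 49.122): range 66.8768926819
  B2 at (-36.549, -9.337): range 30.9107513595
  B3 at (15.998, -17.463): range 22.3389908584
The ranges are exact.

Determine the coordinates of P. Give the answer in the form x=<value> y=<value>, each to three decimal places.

x=-5.816 y=-12.650

eq1: (x + 31.444)² + (y − 49.122)² = 66.8768926819²
eq2: (x + 36.549)² + (y + 9.337)² = 30.9107513595²
eq3: (x − 15.998)² + (y + 17.463)² = 22.3389908584²
eq3−eq2, eq3−eq1 (x²,y² cancel):
  -105.094·x + 16.252·y = 405.672560
  -94.884·x + 133.170·y = -1132.684615
det = -105.094·133.170 − 16.252·-94.884 = -12453.313212
x = (405.672560·133.170 − 16.252·-1132.684615) / -12453.313212 = -5.816268
y = (-105.094·-1132.684615 − 405.672560·-94.884) / -12453.313212 = -12.649661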